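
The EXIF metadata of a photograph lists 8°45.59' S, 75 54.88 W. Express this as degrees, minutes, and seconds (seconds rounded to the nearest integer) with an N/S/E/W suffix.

φ: 45.59000′ → 45′ and 0.59000 × 60 = 35.40″
λ: fractional minutes 0.88000 × 60 = 52.80″

8°45′35″ S, 75°54′53″ W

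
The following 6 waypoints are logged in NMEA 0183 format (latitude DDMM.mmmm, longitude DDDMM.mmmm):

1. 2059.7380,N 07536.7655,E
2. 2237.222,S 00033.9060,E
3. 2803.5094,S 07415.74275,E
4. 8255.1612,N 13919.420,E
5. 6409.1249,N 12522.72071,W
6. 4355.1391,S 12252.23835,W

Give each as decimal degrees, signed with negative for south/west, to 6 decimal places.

1. 20.995633, 75.612758
2. -22.620367, 0.565100
3. -28.058490, 74.262379
4. 82.919353, 139.323667
5. 64.152082, -125.378679
6. -43.918985, -122.870639

Point 1:
  Latitude: split at 2 digits → 20° and 59.738′; 20 + 59.738/60 = 20.9956333
  N → positive
  Longitude: split at 3 digits → 075° and 36.7655′; 75 + 36.7655/60 = 75.6127583
  E ⇒ keep positive
Point 2:
  Lat: degrees = first 2 digits = 22, minutes = 37.222; 22 + 37.222/60 = 22.6203667
  hemisphere S, so the sign is −
  Longitude: degrees = first 3 digits = 0, minutes = 33.906; 0 + 33.906/60 = 0.5651000
  E → positive
Point 3:
  Latitude: degrees = first 2 digits = 28, minutes = 3.5094; 28 + 3.5094/60 = 28.0584900
  S ⇒ negate
  Lon: split at 3 digits → 074° and 15.74275′; 74 + 15.74275/60 = 74.2623792
  E → positive
Point 4:
  φ: degrees = first 2 digits = 82, minutes = 55.1612; 82 + 55.1612/60 = 82.9193533
  N ⇒ keep positive
  Longitude: degrees = first 3 digits = 139, minutes = 19.42; 139 + 19.42/60 = 139.3236667
  E ⇒ keep positive
Point 5:
  Latitude: split at 2 digits → 64° and 9.1249′; 64 + 9.1249/60 = 64.1520817
  N ⇒ keep positive
  λ: degrees = first 3 digits = 125, minutes = 22.72071; 125 + 22.72071/60 = 125.3786785
  W → negative
Point 6:
  Lat: degrees = first 2 digits = 43, minutes = 55.1391; 43 + 55.1391/60 = 43.9189850
  hemisphere S, so the sign is −
  Lon: split at 3 digits → 122° and 52.23835′; 122 + 52.23835/60 = 122.8706392
  hemisphere W, so the sign is −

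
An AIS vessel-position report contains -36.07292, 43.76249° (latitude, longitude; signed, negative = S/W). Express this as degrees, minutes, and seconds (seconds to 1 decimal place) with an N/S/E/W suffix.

Latitude is negative → S; |value| = 36.072920
φ: whole degrees 36; 4.37520′ → 4′ and 22.512″
Longitude: whole degrees 43; 45.74940′ → 45′ and 44.964″

36°04′22.5″ S, 43°45′45.0″ E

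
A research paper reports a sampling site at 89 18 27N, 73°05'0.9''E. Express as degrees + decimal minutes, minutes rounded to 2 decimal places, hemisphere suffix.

Lat: 18 + 27/60 = 18.4500′
Longitude: seconds/60 = 0.01500; minutes = 5 + 0.01500 = 5.0150

89° 18.45′ N, 73° 5.02′ E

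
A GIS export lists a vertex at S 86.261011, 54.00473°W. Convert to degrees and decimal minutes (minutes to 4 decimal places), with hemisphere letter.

86° 15.6607′ S, 54° 0.2838′ W

Latitude: 86° + 0.261011 × 60 = 86° 15.660660′
Longitude: minutes = (54.004730 − 54) × 60 = 0.283800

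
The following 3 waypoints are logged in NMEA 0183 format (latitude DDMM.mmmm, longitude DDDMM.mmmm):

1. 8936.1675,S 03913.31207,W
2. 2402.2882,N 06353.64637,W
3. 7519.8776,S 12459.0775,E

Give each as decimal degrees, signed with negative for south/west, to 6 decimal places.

1. -89.602792, -39.221868
2. 24.038137, -63.894106
3. -75.331293, 124.984625

Point 1:
  φ: degrees = first 2 digits = 89, minutes = 36.1675; 89 + 36.1675/60 = 89.6027917
  S → negative
  λ: degrees = first 3 digits = 39, minutes = 13.31207; 39 + 13.31207/60 = 39.2218678
  W → negative
Point 2:
  φ: degrees = first 2 digits = 24, minutes = 2.2882; 24 + 2.2882/60 = 24.0381367
  N ⇒ keep positive
  Lon: split at 3 digits → 063° and 53.64637′; 63 + 53.64637/60 = 63.8941062
  W ⇒ negate
Point 3:
  Latitude: split at 2 digits → 75° and 19.8776′; 75 + 19.8776/60 = 75.3312933
  S → negative
  Longitude: degrees = first 3 digits = 124, minutes = 59.0775; 124 + 59.0775/60 = 124.9846250
  E → positive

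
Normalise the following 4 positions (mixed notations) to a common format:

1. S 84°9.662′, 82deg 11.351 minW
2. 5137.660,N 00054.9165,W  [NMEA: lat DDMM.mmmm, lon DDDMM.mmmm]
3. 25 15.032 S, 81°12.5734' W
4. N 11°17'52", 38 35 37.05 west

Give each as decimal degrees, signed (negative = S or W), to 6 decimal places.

1. -84.161033, -82.189183
2. 51.627667, -0.915275
3. -25.250533, -81.209557
4. 11.297778, -38.593625

Point 1:
  Latitude: 84 + 9.662/60 = 84.1610333
  S → negative
  Lon: 11.351′ = 0.189183°; total 82.1891833
  W ⇒ negate
Point 2:
  Lat: split at 2 digits → 51° and 37.66′; 51 + 37.66/60 = 51.6276667
  N → positive
  Lon: split at 3 digits → 000° and 54.9165′; 0 + 54.9165/60 = 0.9152750
  hemisphere W, so the sign is −
Point 3:
  φ: 25 + 15.032/60 = 25.2505333
  S ⇒ negate
  Longitude: 81 + 12.5734/60 = 81.2095567
  W → negative
Point 4:
  φ: 11 + 17/60 + 52/3600 = 11.2977778
  N ⇒ keep positive
  λ: 38 + 35/60 + 37.05/3600 = 38.5936250
  W ⇒ negate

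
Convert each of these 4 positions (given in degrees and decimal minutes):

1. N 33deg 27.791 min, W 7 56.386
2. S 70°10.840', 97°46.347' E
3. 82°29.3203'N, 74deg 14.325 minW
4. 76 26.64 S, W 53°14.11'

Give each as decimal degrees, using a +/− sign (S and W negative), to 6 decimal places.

1. 33.463183, -7.939767
2. -70.180667, 97.772450
3. 82.488672, -74.238750
4. -76.444000, -53.235167

Point 1:
  Lat: 27.791′ = 0.463183°; total 33.4631833
  N → positive
  Longitude: 7 + 56.386/60 = 7.9397667
  W ⇒ negate
Point 2:
  Latitude: 70 + 10.84/60 = 70.1806667
  hemisphere S, so the sign is −
  λ: 46.347′ = 0.772450°; total 97.7724500
  E → positive
Point 3:
  φ: 29.3203′ = 0.488672°; total 82.4886717
  N ⇒ keep positive
  Longitude: 14.325′ = 0.238750°; total 74.2387500
  hemisphere W, so the sign is −
Point 4:
  Lat: 76 + 26.64/60 = 76.4440000
  hemisphere S, so the sign is −
  λ: 53 + 14.11/60 = 53.2351667
  W → negative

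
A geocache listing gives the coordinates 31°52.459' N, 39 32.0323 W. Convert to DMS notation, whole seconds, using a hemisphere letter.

31°52′28″ N, 39°32′2″ W

Lat: fractional minutes 0.45900 × 60 = 27.54″
Longitude: 32.03230′ → 32′ and 0.03230 × 60 = 1.94″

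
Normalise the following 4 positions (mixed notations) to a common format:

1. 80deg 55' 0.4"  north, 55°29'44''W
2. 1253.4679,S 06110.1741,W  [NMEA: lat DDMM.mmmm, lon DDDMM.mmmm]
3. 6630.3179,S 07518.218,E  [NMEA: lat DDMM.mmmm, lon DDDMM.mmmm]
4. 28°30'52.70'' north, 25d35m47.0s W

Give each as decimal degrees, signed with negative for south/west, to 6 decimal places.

1. 80.916778, -55.495556
2. -12.891132, -61.169568
3. -66.505298, 75.303633
4. 28.514639, -25.596389

Point 1:
  φ: 80 + 55/60 + 0.4/3600 = 80.9167778
  N → positive
  λ: 55° + 29/60 + 44/3600 = 55 + 0.483333 + 0.012222 = 55.4955556
  W → negative
Point 2:
  φ: split at 2 digits → 12° and 53.4679′; 12 + 53.4679/60 = 12.8911317
  S ⇒ negate
  Lon: split at 3 digits → 061° and 10.1741′; 61 + 10.1741/60 = 61.1695683
  hemisphere W, so the sign is −
Point 3:
  Latitude: degrees = first 2 digits = 66, minutes = 30.3179; 66 + 30.3179/60 = 66.5052983
  S ⇒ negate
  λ: degrees = first 3 digits = 75, minutes = 18.218; 75 + 18.218/60 = 75.3036333
  E ⇒ keep positive
Point 4:
  Lat: 28° + 30/60 + 52.7/3600 = 28 + 0.500000 + 0.014639 = 28.5146389
  N ⇒ keep positive
  Lon: 25° + 35/60 + 47/3600 = 25 + 0.583333 + 0.013056 = 25.5963889
  hemisphere W, so the sign is −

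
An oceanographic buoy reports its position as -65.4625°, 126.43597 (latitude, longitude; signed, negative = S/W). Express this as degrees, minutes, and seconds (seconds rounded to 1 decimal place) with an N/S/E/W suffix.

Latitude is negative → S; |value| = 65.462500
Lat: whole degrees 65; 27.75000′ → 27′ and 45.000″
λ: whole degrees 126; 26.15820′ → 26′ and 9.492″

65°27′45.0″ S, 126°26′9.5″ E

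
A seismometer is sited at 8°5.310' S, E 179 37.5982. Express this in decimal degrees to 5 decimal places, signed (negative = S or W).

Lat: 5.31′ = 0.088500°; total 8.088500
S → negative
Longitude: 179 + 37.5982/60 = 179.626637
E → positive

-8.08850, 179.62664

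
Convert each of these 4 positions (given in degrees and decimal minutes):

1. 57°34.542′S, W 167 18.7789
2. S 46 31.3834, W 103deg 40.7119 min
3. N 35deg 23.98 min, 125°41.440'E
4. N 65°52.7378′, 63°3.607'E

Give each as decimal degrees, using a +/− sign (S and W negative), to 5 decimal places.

Point 1:
  Lat: 57 + 34.542/60 = 57.575700
  S → negative
  Lon: 18.7789′ = 0.312982°; total 167.312982
  W → negative
Point 2:
  Latitude: 46 + 31.3834/60 = 46.523057
  hemisphere S, so the sign is −
  Longitude: 103 + 40.7119/60 = 103.678532
  hemisphere W, so the sign is −
Point 3:
  φ: 23.98′ = 0.399667°; total 35.399667
  N ⇒ keep positive
  λ: 125 + 41.44/60 = 125.690667
  E → positive
Point 4:
  Latitude: 52.7378′ = 0.878963°; total 65.878963
  N ⇒ keep positive
  Longitude: 63 + 3.607/60 = 63.060117
  E ⇒ keep positive

1. -57.57570, -167.31298
2. -46.52306, -103.67853
3. 35.39967, 125.69067
4. 65.87896, 63.06012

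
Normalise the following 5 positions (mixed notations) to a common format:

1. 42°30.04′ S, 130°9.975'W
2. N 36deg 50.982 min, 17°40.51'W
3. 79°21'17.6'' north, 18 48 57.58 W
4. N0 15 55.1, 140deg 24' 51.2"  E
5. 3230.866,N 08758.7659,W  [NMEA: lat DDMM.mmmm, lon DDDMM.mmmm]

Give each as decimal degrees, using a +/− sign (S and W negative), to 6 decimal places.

Point 1:
  Lat: 30.04′ = 0.500667°; total 42.5006667
  S → negative
  Longitude: 130 + 9.975/60 = 130.1662500
  W → negative
Point 2:
  φ: 36 + 50.982/60 = 36.8497000
  N ⇒ keep positive
  Lon: 17 + 40.51/60 = 17.6751667
  W ⇒ negate
Point 3:
  φ: 79 + 21/60 + 17.6/3600 = 79.3548889
  N ⇒ keep positive
  λ: 48′ + 57.58″ = 48.95967′; 18 + 48.95967/60 = 18.8159944
  W ⇒ negate
Point 4:
  Latitude: 0 + 15/60 + 55.1/3600 = 0.2653056
  N → positive
  Longitude: 140 + 24/60 + 51.2/3600 = 140.4142222
  E ⇒ keep positive
Point 5:
  φ: split at 2 digits → 32° and 30.866′; 32 + 30.866/60 = 32.5144333
  N ⇒ keep positive
  λ: split at 3 digits → 087° and 58.7659′; 87 + 58.7659/60 = 87.9794317
  hemisphere W, so the sign is −

1. -42.500667, -130.166250
2. 36.849700, -17.675167
3. 79.354889, -18.815994
4. 0.265306, 140.414222
5. 32.514433, -87.979432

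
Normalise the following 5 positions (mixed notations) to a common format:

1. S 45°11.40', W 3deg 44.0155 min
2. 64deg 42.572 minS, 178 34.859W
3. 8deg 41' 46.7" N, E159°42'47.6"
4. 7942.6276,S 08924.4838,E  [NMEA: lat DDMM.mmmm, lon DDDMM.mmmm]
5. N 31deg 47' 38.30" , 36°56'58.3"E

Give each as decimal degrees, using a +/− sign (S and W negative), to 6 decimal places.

Point 1:
  φ: 11.4′ = 0.190000°; total 45.1900000
  S → negative
  λ: 44.0155′ = 0.733592°; total 3.7335917
  W → negative
Point 2:
  φ: 42.572′ = 0.709533°; total 64.7095333
  S ⇒ negate
  Longitude: 178 + 34.859/60 = 178.5809833
  W ⇒ negate
Point 3:
  Lat: 8° + 41/60 + 46.7/3600 = 8 + 0.683333 + 0.012972 = 8.6963056
  N ⇒ keep positive
  Longitude: 159° + 42/60 + 47.6/3600 = 159 + 0.700000 + 0.013222 = 159.7132222
  E ⇒ keep positive
Point 4:
  Latitude: degrees = first 2 digits = 79, minutes = 42.6276; 79 + 42.6276/60 = 79.7104600
  S → negative
  Lon: degrees = first 3 digits = 89, minutes = 24.4838; 89 + 24.4838/60 = 89.4080633
  E → positive
Point 5:
  Lat: 47′ + 38.3″ = 47.63833′; 31 + 47.63833/60 = 31.7939722
  N → positive
  Longitude: 56′ + 58.3″ = 56.97167′; 36 + 56.97167/60 = 36.9495278
  E ⇒ keep positive

1. -45.190000, -3.733592
2. -64.709533, -178.580983
3. 8.696306, 159.713222
4. -79.710460, 89.408063
5. 31.793972, 36.949528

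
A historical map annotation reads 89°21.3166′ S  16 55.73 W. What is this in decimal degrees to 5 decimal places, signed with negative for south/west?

-89.35528, -16.92883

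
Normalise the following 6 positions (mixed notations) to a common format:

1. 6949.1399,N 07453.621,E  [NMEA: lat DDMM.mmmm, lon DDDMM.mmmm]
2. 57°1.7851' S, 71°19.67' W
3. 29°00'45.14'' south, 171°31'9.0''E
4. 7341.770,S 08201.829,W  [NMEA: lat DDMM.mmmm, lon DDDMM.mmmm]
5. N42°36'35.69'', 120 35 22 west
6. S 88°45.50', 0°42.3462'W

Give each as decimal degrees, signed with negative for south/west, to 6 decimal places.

1. 69.818998, 74.893683
2. -57.029752, -71.327833
3. -29.012539, 171.519167
4. -73.696167, -82.030483
5. 42.609914, -120.589444
6. -88.758333, -0.705770

Point 1:
  φ: split at 2 digits → 69° and 49.1399′; 69 + 49.1399/60 = 69.8189983
  N → positive
  λ: split at 3 digits → 074° and 53.621′; 74 + 53.621/60 = 74.8936833
  E → positive
Point 2:
  φ: 1.7851′ = 0.029752°; total 57.0297517
  S ⇒ negate
  Lon: 71 + 19.67/60 = 71.3278333
  hemisphere W, so the sign is −
Point 3:
  Lat: 29 + 0/60 + 45.14/3600 = 29.0125389
  S → negative
  λ: 31′ + 9″ = 31.15000′; 171 + 31.15000/60 = 171.5191667
  E ⇒ keep positive
Point 4:
  Lat: degrees = first 2 digits = 73, minutes = 41.77; 73 + 41.77/60 = 73.6961667
  S → negative
  Longitude: degrees = first 3 digits = 82, minutes = 1.829; 82 + 1.829/60 = 82.0304833
  W ⇒ negate
Point 5:
  Lat: 36′ + 35.69″ = 36.59483′; 42 + 36.59483/60 = 42.6099139
  N → positive
  Longitude: 120 + 35/60 + 22/3600 = 120.5894444
  W → negative
Point 6:
  Lat: 88 + 45.5/60 = 88.7583333
  hemisphere S, so the sign is −
  Longitude: 42.3462′ = 0.705770°; total 0.7057700
  W → negative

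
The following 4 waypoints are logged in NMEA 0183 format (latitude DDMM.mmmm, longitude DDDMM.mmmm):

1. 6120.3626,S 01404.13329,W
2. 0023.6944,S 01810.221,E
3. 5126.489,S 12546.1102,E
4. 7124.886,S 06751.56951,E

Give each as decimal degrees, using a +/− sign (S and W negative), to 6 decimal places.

1. -61.339377, -14.068888
2. -0.394907, 18.170350
3. -51.441483, 125.768503
4. -71.414767, 67.859492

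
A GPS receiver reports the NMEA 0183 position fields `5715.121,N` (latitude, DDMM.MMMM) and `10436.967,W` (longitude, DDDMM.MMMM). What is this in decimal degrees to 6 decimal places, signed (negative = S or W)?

Lat: degrees = first 2 digits = 57, minutes = 15.121; 57 + 15.121/60 = 57.2520167
N → positive
Lon: split at 3 digits → 104° and 36.967′; 104 + 36.967/60 = 104.6161167
W ⇒ negate

57.252017, -104.616117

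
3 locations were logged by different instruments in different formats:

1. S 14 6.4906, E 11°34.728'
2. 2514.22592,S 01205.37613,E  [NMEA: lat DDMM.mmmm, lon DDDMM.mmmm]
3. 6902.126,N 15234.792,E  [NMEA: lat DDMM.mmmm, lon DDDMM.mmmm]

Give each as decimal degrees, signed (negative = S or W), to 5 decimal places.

Point 1:
  φ: 14 + 6.4906/60 = 14.108177
  S ⇒ negate
  Lon: 34.728′ = 0.578800°; total 11.578800
  E → positive
Point 2:
  Latitude: degrees = first 2 digits = 25, minutes = 14.22592; 25 + 14.22592/60 = 25.237099
  S → negative
  Longitude: split at 3 digits → 012° and 5.37613′; 12 + 5.37613/60 = 12.089602
  E ⇒ keep positive
Point 3:
  Lat: degrees = first 2 digits = 69, minutes = 2.126; 69 + 2.126/60 = 69.035433
  N → positive
  λ: degrees = first 3 digits = 152, minutes = 34.792; 152 + 34.792/60 = 152.579867
  E → positive

1. -14.10818, 11.57880
2. -25.23710, 12.08960
3. 69.03543, 152.57987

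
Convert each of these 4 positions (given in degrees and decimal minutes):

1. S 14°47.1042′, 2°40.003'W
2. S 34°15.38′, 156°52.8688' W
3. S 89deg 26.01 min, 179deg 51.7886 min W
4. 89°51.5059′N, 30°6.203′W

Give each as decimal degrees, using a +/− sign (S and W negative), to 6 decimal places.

1. -14.785070, -2.666717
2. -34.256333, -156.881147
3. -89.433500, -179.863143
4. 89.858432, -30.103383

Point 1:
  φ: 47.1042′ = 0.785070°; total 14.7850700
  hemisphere S, so the sign is −
  Longitude: 2 + 40.003/60 = 2.6667167
  W ⇒ negate
Point 2:
  Lat: 34 + 15.38/60 = 34.2563333
  hemisphere S, so the sign is −
  Lon: 52.8688′ = 0.881147°; total 156.8811467
  W → negative
Point 3:
  φ: 89 + 26.01/60 = 89.4335000
  S ⇒ negate
  Longitude: 51.7886′ = 0.863143°; total 179.8631433
  W ⇒ negate
Point 4:
  Lat: 89 + 51.5059/60 = 89.8584317
  N ⇒ keep positive
  λ: 30 + 6.203/60 = 30.1033833
  W → negative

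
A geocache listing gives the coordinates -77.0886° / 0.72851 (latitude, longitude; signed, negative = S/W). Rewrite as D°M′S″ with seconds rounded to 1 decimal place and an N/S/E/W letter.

77°05′19.0″ S, 0°43′42.6″ E

Latitude is negative → S; |value| = 77.088600
Lat: 0.088600 × 60 = 5.31600′ → 5′, remainder × 60 = 18.960″
λ: 0.728510 × 60 = 43.71060′ → 43′, remainder × 60 = 42.636″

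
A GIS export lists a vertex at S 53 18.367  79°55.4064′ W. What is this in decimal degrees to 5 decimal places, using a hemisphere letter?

φ: 18.367′ = 0.306117°; total 53.306117
Longitude: 55.4064′ = 0.923440°; total 79.923440

53.30612° S, 79.92344° W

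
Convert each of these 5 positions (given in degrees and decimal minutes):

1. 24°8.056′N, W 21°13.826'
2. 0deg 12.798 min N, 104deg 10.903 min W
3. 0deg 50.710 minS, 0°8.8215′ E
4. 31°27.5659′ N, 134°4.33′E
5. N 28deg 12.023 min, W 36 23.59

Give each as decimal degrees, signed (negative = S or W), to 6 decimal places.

Point 1:
  φ: 24 + 8.056/60 = 24.1342667
  N → positive
  Longitude: 13.826′ = 0.230433°; total 21.2304333
  W ⇒ negate
Point 2:
  Latitude: 12.798′ = 0.213300°; total 0.2133000
  N ⇒ keep positive
  λ: 10.903′ = 0.181717°; total 104.1817167
  W ⇒ negate
Point 3:
  φ: 50.71′ = 0.845167°; total 0.8451667
  hemisphere S, so the sign is −
  Longitude: 0 + 8.8215/60 = 0.1470250
  E ⇒ keep positive
Point 4:
  φ: 27.5659′ = 0.459432°; total 31.4594317
  N → positive
  λ: 134 + 4.33/60 = 134.0721667
  E → positive
Point 5:
  Lat: 28 + 12.023/60 = 28.2003833
  N ⇒ keep positive
  Lon: 36 + 23.59/60 = 36.3931667
  W → negative

1. 24.134267, -21.230433
2. 0.213300, -104.181717
3. -0.845167, 0.147025
4. 31.459432, 134.072167
5. 28.200383, -36.393167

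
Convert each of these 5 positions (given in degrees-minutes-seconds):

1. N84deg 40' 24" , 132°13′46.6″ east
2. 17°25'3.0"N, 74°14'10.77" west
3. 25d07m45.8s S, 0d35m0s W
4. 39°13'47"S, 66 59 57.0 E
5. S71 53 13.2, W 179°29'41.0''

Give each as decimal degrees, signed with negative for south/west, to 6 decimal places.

1. 84.673333, 132.229611
2. 17.417500, -74.236325
3. -25.129389, -0.583333
4. -39.229722, 66.999167
5. -71.887000, -179.494722

Point 1:
  Latitude: 84 + 40/60 + 24/3600 = 84.6733333
  N → positive
  Lon: 13′ + 46.6″ = 13.77667′; 132 + 13.77667/60 = 132.2296111
  E → positive
Point 2:
  Latitude: 25′ + 3″ = 25.05000′; 17 + 25.05000/60 = 17.4175000
  N → positive
  Lon: 74 + 14/60 + 10.77/3600 = 74.2363250
  W ⇒ negate
Point 3:
  φ: 7′ + 45.8″ = 7.76333′; 25 + 7.76333/60 = 25.1293889
  S ⇒ negate
  Longitude: 0° + 35/60 + 0/3600 = 0 + 0.583333 + 0.000000 = 0.5833333
  W → negative
Point 4:
  Lat: 39 + 13/60 + 47/3600 = 39.2297222
  S ⇒ negate
  Lon: 59′ + 57″ = 59.95000′; 66 + 59.95000/60 = 66.9991667
  E ⇒ keep positive
Point 5:
  Latitude: 71° + 53/60 + 13.2/3600 = 71 + 0.883333 + 0.003667 = 71.8870000
  hemisphere S, so the sign is −
  λ: 29′ + 41″ = 29.68333′; 179 + 29.68333/60 = 179.4947222
  W ⇒ negate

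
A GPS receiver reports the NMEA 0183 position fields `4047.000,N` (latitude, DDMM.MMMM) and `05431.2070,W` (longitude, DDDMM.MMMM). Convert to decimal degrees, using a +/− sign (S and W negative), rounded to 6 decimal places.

40.783333, -54.520117

Latitude: degrees = first 2 digits = 40, minutes = 47; 40 + 47/60 = 40.7833333
N → positive
Lon: degrees = first 3 digits = 54, minutes = 31.207; 54 + 31.207/60 = 54.5201167
W → negative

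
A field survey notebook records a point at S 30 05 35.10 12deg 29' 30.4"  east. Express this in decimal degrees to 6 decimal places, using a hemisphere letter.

φ: 30 + 5/60 + 35.1/3600 = 30.0930833
Longitude: 12° + 29/60 + 30.4/3600 = 12 + 0.483333 + 0.008444 = 12.4917778

30.093083° S, 12.491778° E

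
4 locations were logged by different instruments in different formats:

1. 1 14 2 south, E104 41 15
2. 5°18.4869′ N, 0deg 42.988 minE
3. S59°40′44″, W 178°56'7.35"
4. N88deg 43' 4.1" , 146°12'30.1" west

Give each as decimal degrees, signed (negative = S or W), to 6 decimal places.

1. -1.233889, 104.687500
2. 5.308115, 0.716467
3. -59.678889, -178.935375
4. 88.717806, -146.208361

Point 1:
  Lat: 14′ + 2″ = 14.03333′; 1 + 14.03333/60 = 1.2338889
  S → negative
  Lon: 104° + 41/60 + 15/3600 = 104 + 0.683333 + 0.004167 = 104.6875000
  E → positive
Point 2:
  Latitude: 18.4869′ = 0.308115°; total 5.3081150
  N → positive
  Longitude: 42.988′ = 0.716467°; total 0.7164667
  E ⇒ keep positive
Point 3:
  Lat: 59 + 40/60 + 44/3600 = 59.6788889
  hemisphere S, so the sign is −
  Lon: 178° + 56/60 + 7.35/3600 = 178 + 0.933333 + 0.002042 = 178.9353750
  W → negative
Point 4:
  φ: 88° + 43/60 + 4.1/3600 = 88 + 0.716667 + 0.001139 = 88.7178056
  N → positive
  Longitude: 146 + 12/60 + 30.1/3600 = 146.2083611
  W → negative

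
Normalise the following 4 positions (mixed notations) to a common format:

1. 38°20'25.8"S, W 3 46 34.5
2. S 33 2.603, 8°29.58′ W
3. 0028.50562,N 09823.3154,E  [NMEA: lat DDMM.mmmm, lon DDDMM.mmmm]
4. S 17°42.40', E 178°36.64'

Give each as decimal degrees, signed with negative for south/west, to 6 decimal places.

Point 1:
  Latitude: 38° + 20/60 + 25.8/3600 = 38 + 0.333333 + 0.007167 = 38.3405000
  hemisphere S, so the sign is −
  Longitude: 46′ + 34.5″ = 46.57500′; 3 + 46.57500/60 = 3.7762500
  W → negative
Point 2:
  Lat: 2.603′ = 0.043383°; total 33.0433833
  hemisphere S, so the sign is −
  Lon: 8 + 29.58/60 = 8.4930000
  W → negative
Point 3:
  Latitude: split at 2 digits → 00° and 28.50562′; 0 + 28.50562/60 = 0.4750937
  N ⇒ keep positive
  λ: split at 3 digits → 098° and 23.3154′; 98 + 23.3154/60 = 98.3885900
  E ⇒ keep positive
Point 4:
  Lat: 42.4′ = 0.706667°; total 17.7066667
  S → negative
  Longitude: 36.64′ = 0.610667°; total 178.6106667
  E ⇒ keep positive

1. -38.340500, -3.776250
2. -33.043383, -8.493000
3. 0.475094, 98.388590
4. -17.706667, 178.610667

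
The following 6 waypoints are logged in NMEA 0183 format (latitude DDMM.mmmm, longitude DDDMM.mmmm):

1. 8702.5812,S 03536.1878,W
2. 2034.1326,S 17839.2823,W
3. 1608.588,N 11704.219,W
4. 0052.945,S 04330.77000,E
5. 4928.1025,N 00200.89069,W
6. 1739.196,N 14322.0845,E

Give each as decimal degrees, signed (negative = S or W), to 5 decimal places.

Point 1:
  φ: split at 2 digits → 87° and 2.5812′; 87 + 2.5812/60 = 87.043020
  S ⇒ negate
  λ: split at 3 digits → 035° and 36.1878′; 35 + 36.1878/60 = 35.603130
  hemisphere W, so the sign is −
Point 2:
  Latitude: split at 2 digits → 20° and 34.1326′; 20 + 34.1326/60 = 20.568877
  hemisphere S, so the sign is −
  λ: split at 3 digits → 178° and 39.2823′; 178 + 39.2823/60 = 178.654705
  W → negative
Point 3:
  Lat: degrees = first 2 digits = 16, minutes = 8.588; 16 + 8.588/60 = 16.143133
  N ⇒ keep positive
  λ: degrees = first 3 digits = 117, minutes = 4.219; 117 + 4.219/60 = 117.070317
  hemisphere W, so the sign is −
Point 4:
  φ: degrees = first 2 digits = 0, minutes = 52.945; 0 + 52.945/60 = 0.882417
  hemisphere S, so the sign is −
  Lon: split at 3 digits → 043° and 30.77′; 43 + 30.77/60 = 43.512833
  E → positive
Point 5:
  φ: split at 2 digits → 49° and 28.1025′; 49 + 28.1025/60 = 49.468375
  N ⇒ keep positive
  Lon: degrees = first 3 digits = 2, minutes = 0.89069; 2 + 0.89069/60 = 2.014845
  W → negative
Point 6:
  Latitude: degrees = first 2 digits = 17, minutes = 39.196; 17 + 39.196/60 = 17.653267
  N ⇒ keep positive
  Longitude: degrees = first 3 digits = 143, minutes = 22.0845; 143 + 22.0845/60 = 143.368075
  E → positive

1. -87.04302, -35.60313
2. -20.56888, -178.65471
3. 16.14313, -117.07032
4. -0.88242, 43.51283
5. 49.46838, -2.01484
6. 17.65327, 143.36808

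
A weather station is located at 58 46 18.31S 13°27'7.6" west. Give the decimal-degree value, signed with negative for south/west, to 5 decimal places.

-58.77175, -13.45211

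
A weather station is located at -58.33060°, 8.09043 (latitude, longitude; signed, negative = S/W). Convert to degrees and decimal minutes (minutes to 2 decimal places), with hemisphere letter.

58° 19.84′ S, 8° 5.43′ E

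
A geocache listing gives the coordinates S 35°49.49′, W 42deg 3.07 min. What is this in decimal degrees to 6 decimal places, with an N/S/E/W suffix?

Latitude: 35 + 49.49/60 = 35.8248333
λ: 3.07′ = 0.051167°; total 42.0511667

35.824833° S, 42.051167° W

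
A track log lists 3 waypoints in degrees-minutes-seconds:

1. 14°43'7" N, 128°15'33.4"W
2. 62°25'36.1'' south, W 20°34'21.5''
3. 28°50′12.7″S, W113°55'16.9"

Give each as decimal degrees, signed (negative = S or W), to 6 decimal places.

Point 1:
  Latitude: 14 + 43/60 + 7/3600 = 14.7186111
  N ⇒ keep positive
  Longitude: 15′ + 33.4″ = 15.55667′; 128 + 15.55667/60 = 128.2592778
  W ⇒ negate
Point 2:
  Lat: 25′ + 36.1″ = 25.60167′; 62 + 25.60167/60 = 62.4266944
  S → negative
  λ: 20 + 34/60 + 21.5/3600 = 20.5726389
  hemisphere W, so the sign is −
Point 3:
  φ: 50′ + 12.7″ = 50.21167′; 28 + 50.21167/60 = 28.8368611
  S ⇒ negate
  Longitude: 113° + 55/60 + 16.9/3600 = 113 + 0.916667 + 0.004694 = 113.9213611
  hemisphere W, so the sign is −

1. 14.718611, -128.259278
2. -62.426694, -20.572639
3. -28.836861, -113.921361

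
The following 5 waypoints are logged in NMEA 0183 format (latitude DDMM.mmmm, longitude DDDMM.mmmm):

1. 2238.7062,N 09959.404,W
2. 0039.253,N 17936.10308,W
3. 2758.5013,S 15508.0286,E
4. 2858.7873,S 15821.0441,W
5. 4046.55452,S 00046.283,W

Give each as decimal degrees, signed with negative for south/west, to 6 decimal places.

1. 22.645103, -99.990067
2. 0.654217, -179.601718
3. -27.975022, 155.133810
4. -28.979788, -158.350735
5. -40.775909, -0.771383

Point 1:
  Lat: degrees = first 2 digits = 22, minutes = 38.7062; 22 + 38.7062/60 = 22.6451033
  N ⇒ keep positive
  Longitude: split at 3 digits → 099° and 59.404′; 99 + 59.404/60 = 99.9900667
  W → negative
Point 2:
  Latitude: degrees = first 2 digits = 0, minutes = 39.253; 0 + 39.253/60 = 0.6542167
  N → positive
  Longitude: degrees = first 3 digits = 179, minutes = 36.10308; 179 + 36.10308/60 = 179.6017180
  W ⇒ negate
Point 3:
  φ: split at 2 digits → 27° and 58.5013′; 27 + 58.5013/60 = 27.9750217
  hemisphere S, so the sign is −
  λ: split at 3 digits → 155° and 8.0286′; 155 + 8.0286/60 = 155.1338100
  E ⇒ keep positive
Point 4:
  Latitude: split at 2 digits → 28° and 58.7873′; 28 + 58.7873/60 = 28.9797883
  S → negative
  Longitude: degrees = first 3 digits = 158, minutes = 21.0441; 158 + 21.0441/60 = 158.3507350
  W ⇒ negate
Point 5:
  Lat: degrees = first 2 digits = 40, minutes = 46.55452; 40 + 46.55452/60 = 40.7759087
  hemisphere S, so the sign is −
  λ: degrees = first 3 digits = 0, minutes = 46.283; 0 + 46.283/60 = 0.7713833
  W ⇒ negate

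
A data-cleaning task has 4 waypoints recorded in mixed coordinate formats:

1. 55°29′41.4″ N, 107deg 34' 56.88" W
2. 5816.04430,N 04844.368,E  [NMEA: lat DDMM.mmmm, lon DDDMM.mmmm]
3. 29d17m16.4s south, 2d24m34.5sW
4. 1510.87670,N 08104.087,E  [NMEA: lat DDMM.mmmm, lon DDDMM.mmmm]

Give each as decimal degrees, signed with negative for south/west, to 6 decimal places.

Point 1:
  Latitude: 55 + 29/60 + 41.4/3600 = 55.4948333
  N ⇒ keep positive
  Longitude: 34′ + 56.88″ = 34.94800′; 107 + 34.94800/60 = 107.5824667
  hemisphere W, so the sign is −
Point 2:
  Lat: split at 2 digits → 58° and 16.0443′; 58 + 16.0443/60 = 58.2674050
  N → positive
  Lon: split at 3 digits → 048° and 44.368′; 48 + 44.368/60 = 48.7394667
  E → positive
Point 3:
  φ: 29° + 17/60 + 16.4/3600 = 29 + 0.283333 + 0.004556 = 29.2878889
  S ⇒ negate
  Longitude: 2° + 24/60 + 34.5/3600 = 2 + 0.400000 + 0.009583 = 2.4095833
  hemisphere W, so the sign is −
Point 4:
  Lat: split at 2 digits → 15° and 10.8767′; 15 + 10.8767/60 = 15.1812783
  N ⇒ keep positive
  Longitude: degrees = first 3 digits = 81, minutes = 4.087; 81 + 4.087/60 = 81.0681167
  E ⇒ keep positive

1. 55.494833, -107.582467
2. 58.267405, 48.739467
3. -29.287889, -2.409583
4. 15.181278, 81.068117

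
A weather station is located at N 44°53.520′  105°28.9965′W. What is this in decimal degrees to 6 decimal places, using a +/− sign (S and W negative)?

Lat: 53.52′ = 0.892000°; total 44.8920000
N → positive
Longitude: 105 + 28.9965/60 = 105.4832750
hemisphere W, so the sign is −

44.892000, -105.483275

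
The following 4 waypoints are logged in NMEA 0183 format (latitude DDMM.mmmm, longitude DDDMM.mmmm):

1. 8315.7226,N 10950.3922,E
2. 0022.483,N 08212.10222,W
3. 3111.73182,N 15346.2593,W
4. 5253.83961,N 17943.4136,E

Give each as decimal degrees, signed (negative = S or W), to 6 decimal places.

Point 1:
  Latitude: degrees = first 2 digits = 83, minutes = 15.7226; 83 + 15.7226/60 = 83.2620433
  N → positive
  Lon: degrees = first 3 digits = 109, minutes = 50.3922; 109 + 50.3922/60 = 109.8398700
  E ⇒ keep positive
Point 2:
  φ: split at 2 digits → 00° and 22.483′; 0 + 22.483/60 = 0.3747167
  N → positive
  Longitude: split at 3 digits → 082° and 12.10222′; 82 + 12.10222/60 = 82.2017037
  hemisphere W, so the sign is −
Point 3:
  φ: split at 2 digits → 31° and 11.73182′; 31 + 11.73182/60 = 31.1955303
  N → positive
  Longitude: split at 3 digits → 153° and 46.2593′; 153 + 46.2593/60 = 153.7709883
  hemisphere W, so the sign is −
Point 4:
  Lat: degrees = first 2 digits = 52, minutes = 53.83961; 52 + 53.83961/60 = 52.8973268
  N → positive
  Lon: split at 3 digits → 179° and 43.4136′; 179 + 43.4136/60 = 179.7235600
  E ⇒ keep positive

1. 83.262043, 109.839870
2. 0.374717, -82.201704
3. 31.195530, -153.770988
4. 52.897327, 179.723560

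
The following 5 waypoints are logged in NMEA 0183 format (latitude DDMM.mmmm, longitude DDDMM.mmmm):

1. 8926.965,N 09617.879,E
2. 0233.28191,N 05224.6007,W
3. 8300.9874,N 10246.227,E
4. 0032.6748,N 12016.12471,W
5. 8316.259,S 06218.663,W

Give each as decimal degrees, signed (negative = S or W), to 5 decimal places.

Point 1:
  Lat: split at 2 digits → 89° and 26.965′; 89 + 26.965/60 = 89.449417
  N → positive
  λ: degrees = first 3 digits = 96, minutes = 17.879; 96 + 17.879/60 = 96.297983
  E → positive
Point 2:
  Lat: degrees = first 2 digits = 2, minutes = 33.28191; 2 + 33.28191/60 = 2.554699
  N ⇒ keep positive
  Lon: degrees = first 3 digits = 52, minutes = 24.6007; 52 + 24.6007/60 = 52.410012
  W → negative
Point 3:
  φ: split at 2 digits → 83° and 0.9874′; 83 + 0.9874/60 = 83.016457
  N ⇒ keep positive
  Longitude: degrees = first 3 digits = 102, minutes = 46.227; 102 + 46.227/60 = 102.770450
  E ⇒ keep positive
Point 4:
  φ: split at 2 digits → 00° and 32.6748′; 0 + 32.6748/60 = 0.544580
  N ⇒ keep positive
  Longitude: degrees = first 3 digits = 120, minutes = 16.12471; 120 + 16.12471/60 = 120.268745
  W ⇒ negate
Point 5:
  Latitude: degrees = first 2 digits = 83, minutes = 16.259; 83 + 16.259/60 = 83.270983
  S ⇒ negate
  λ: degrees = first 3 digits = 62, minutes = 18.663; 62 + 18.663/60 = 62.311050
  hemisphere W, so the sign is −

1. 89.44942, 96.29798
2. 2.55470, -52.41001
3. 83.01646, 102.77045
4. 0.54458, -120.26875
5. -83.27098, -62.31105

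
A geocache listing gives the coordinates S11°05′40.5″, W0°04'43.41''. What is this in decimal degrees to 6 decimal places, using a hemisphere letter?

11.094583° S, 0.078725° W

φ: 11 + 5/60 + 40.5/3600 = 11.0945833
Longitude: 0 + 4/60 + 43.41/3600 = 0.0787250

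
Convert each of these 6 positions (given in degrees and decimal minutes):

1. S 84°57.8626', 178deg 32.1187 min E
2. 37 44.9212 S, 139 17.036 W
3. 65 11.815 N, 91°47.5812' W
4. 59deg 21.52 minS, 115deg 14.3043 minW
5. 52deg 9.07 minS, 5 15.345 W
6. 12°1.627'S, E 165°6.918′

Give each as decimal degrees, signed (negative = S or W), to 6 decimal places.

1. -84.964377, 178.535312
2. -37.748687, -139.283933
3. 65.196917, -91.793020
4. -59.358667, -115.238405
5. -52.151167, -5.255750
6. -12.027117, 165.115300

Point 1:
  φ: 84 + 57.8626/60 = 84.9643767
  S → negative
  λ: 178 + 32.1187/60 = 178.5353117
  E ⇒ keep positive
Point 2:
  Lat: 37 + 44.9212/60 = 37.7486867
  S → negative
  Longitude: 139 + 17.036/60 = 139.2839333
  W → negative
Point 3:
  Lat: 65 + 11.815/60 = 65.1969167
  N ⇒ keep positive
  Longitude: 91 + 47.5812/60 = 91.7930200
  W ⇒ negate
Point 4:
  Lat: 21.52′ = 0.358667°; total 59.3586667
  hemisphere S, so the sign is −
  Lon: 14.3043′ = 0.238405°; total 115.2384050
  W → negative
Point 5:
  Latitude: 52 + 9.07/60 = 52.1511667
  S ⇒ negate
  Longitude: 15.345′ = 0.255750°; total 5.2557500
  W → negative
Point 6:
  φ: 12 + 1.627/60 = 12.0271167
  hemisphere S, so the sign is −
  Lon: 6.918′ = 0.115300°; total 165.1153000
  E → positive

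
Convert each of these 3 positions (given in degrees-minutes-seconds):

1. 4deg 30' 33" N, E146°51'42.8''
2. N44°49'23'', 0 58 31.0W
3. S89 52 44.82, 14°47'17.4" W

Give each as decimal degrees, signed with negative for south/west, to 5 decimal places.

1. 4.50917, 146.86189
2. 44.82306, -0.97528
3. -89.87912, -14.78817

Point 1:
  Latitude: 30′ + 33″ = 30.55000′; 4 + 30.55000/60 = 4.509167
  N ⇒ keep positive
  Lon: 146 + 51/60 + 42.8/3600 = 146.861889
  E ⇒ keep positive
Point 2:
  Lat: 44 + 49/60 + 23/3600 = 44.823056
  N ⇒ keep positive
  Lon: 58′ + 31″ = 58.51667′; 0 + 58.51667/60 = 0.975278
  W → negative
Point 3:
  φ: 89° + 52/60 + 44.82/3600 = 89 + 0.866667 + 0.012450 = 89.879117
  S → negative
  λ: 14 + 47/60 + 17.4/3600 = 14.788167
  hemisphere W, so the sign is −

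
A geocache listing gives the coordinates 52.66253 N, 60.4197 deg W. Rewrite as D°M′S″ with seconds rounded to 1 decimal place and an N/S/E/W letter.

Latitude: 0.662530 × 60 = 39.75180′ → 39′, remainder × 60 = 45.108″
Lon: 0.419700 × 60 = 25.18200′ → 25′, remainder × 60 = 10.920″

52°39′45.1″ N, 60°25′10.9″ W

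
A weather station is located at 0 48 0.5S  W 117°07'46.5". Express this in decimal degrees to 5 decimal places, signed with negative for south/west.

Lat: 48′ + 0.5″ = 48.00833′; 0 + 48.00833/60 = 0.800139
S ⇒ negate
Lon: 7′ + 46.5″ = 7.77500′; 117 + 7.77500/60 = 117.129583
W → negative

-0.80014, -117.12958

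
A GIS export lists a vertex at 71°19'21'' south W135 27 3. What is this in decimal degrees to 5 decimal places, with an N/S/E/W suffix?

71.32250° S, 135.45083° W

Latitude: 71° + 19/60 + 21/3600 = 71 + 0.316667 + 0.005833 = 71.322500
Lon: 135 + 27/60 + 3/3600 = 135.450833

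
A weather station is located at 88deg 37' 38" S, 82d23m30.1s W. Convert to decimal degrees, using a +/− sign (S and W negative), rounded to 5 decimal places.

φ: 37′ + 38″ = 37.63333′; 88 + 37.63333/60 = 88.627222
S ⇒ negate
Longitude: 82 + 23/60 + 30.1/3600 = 82.391694
W → negative

-88.62722, -82.39169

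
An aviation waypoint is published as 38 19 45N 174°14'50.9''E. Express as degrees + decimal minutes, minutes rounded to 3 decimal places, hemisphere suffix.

38° 19.750′ N, 174° 14.848′ E

Lat: seconds/60 = 0.75000; minutes = 19 + 0.75000 = 19.75000
Longitude: 14 + 50.9/60 = 14.84833′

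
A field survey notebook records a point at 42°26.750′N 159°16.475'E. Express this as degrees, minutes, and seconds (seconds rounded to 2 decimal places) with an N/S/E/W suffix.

42°26′45.00″ N, 159°16′28.50″ E

φ: fractional minutes 0.75000 × 60 = 45.0000″
Lon: 16.47500′ → 16′ and 0.47500 × 60 = 28.5000″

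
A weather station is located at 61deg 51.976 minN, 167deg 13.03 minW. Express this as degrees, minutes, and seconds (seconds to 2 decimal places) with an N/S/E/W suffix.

Latitude: 51.97600′ → 51′ and 0.97600 × 60 = 58.5600″
Lon: 13.03000′ → 13′ and 0.03000 × 60 = 1.8000″

61°51′58.56″ N, 167°13′1.80″ W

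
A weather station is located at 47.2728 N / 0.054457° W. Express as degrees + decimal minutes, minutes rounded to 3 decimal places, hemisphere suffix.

Latitude: minutes = (47.272800 − 47) × 60 = 16.36800
Lon: fractional part 0.054457 → 3.26742 minutes

47° 16.368′ N, 0° 3.267′ W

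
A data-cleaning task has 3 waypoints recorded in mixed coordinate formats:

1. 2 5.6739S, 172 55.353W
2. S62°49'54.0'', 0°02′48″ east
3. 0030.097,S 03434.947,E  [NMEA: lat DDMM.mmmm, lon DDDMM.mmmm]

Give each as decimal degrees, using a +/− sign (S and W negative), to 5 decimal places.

Point 1:
  Latitude: 2 + 5.6739/60 = 2.094565
  S ⇒ negate
  Lon: 55.353′ = 0.922550°; total 172.922550
  W ⇒ negate
Point 2:
  φ: 62 + 49/60 + 54/3600 = 62.831667
  S ⇒ negate
  λ: 0° + 2/60 + 48/3600 = 0 + 0.033333 + 0.013333 = 0.046667
  E ⇒ keep positive
Point 3:
  Latitude: degrees = first 2 digits = 0, minutes = 30.097; 0 + 30.097/60 = 0.501617
  S ⇒ negate
  Longitude: split at 3 digits → 034° and 34.947′; 34 + 34.947/60 = 34.582450
  E ⇒ keep positive

1. -2.09457, -172.92255
2. -62.83167, 0.04667
3. -0.50162, 34.58245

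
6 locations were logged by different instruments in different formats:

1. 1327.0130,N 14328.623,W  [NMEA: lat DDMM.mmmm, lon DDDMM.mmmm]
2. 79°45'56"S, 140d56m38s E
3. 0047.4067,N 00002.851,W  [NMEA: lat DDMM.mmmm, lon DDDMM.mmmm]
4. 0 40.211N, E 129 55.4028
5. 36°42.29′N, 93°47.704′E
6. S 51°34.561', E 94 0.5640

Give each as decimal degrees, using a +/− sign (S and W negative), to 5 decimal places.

Point 1:
  Latitude: split at 2 digits → 13° and 27.013′; 13 + 27.013/60 = 13.450217
  N ⇒ keep positive
  λ: degrees = first 3 digits = 143, minutes = 28.623; 143 + 28.623/60 = 143.477050
  W ⇒ negate
Point 2:
  Latitude: 45′ + 56″ = 45.93333′; 79 + 45.93333/60 = 79.765556
  S → negative
  Lon: 140 + 56/60 + 38/3600 = 140.943889
  E → positive
Point 3:
  Latitude: degrees = first 2 digits = 0, minutes = 47.4067; 0 + 47.4067/60 = 0.790112
  N ⇒ keep positive
  λ: split at 3 digits → 000° and 2.851′; 0 + 2.851/60 = 0.047517
  W → negative
Point 4:
  Lat: 0 + 40.211/60 = 0.670183
  N ⇒ keep positive
  Lon: 129 + 55.4028/60 = 129.923380
  E ⇒ keep positive
Point 5:
  Latitude: 42.29′ = 0.704833°; total 36.704833
  N ⇒ keep positive
  Longitude: 47.704′ = 0.795067°; total 93.795067
  E ⇒ keep positive
Point 6:
  Lat: 34.561′ = 0.576017°; total 51.576017
  hemisphere S, so the sign is −
  Lon: 94 + 0.564/60 = 94.009400
  E → positive

1. 13.45022, -143.47705
2. -79.76556, 140.94389
3. 0.79011, -0.04752
4. 0.67018, 129.92338
5. 36.70483, 93.79507
6. -51.57602, 94.00940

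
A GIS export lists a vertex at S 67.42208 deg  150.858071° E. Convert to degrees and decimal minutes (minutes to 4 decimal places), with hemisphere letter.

Lat: 67° + 0.422080 × 60 = 67° 25.324800′
λ: 150° + 0.858071 × 60 = 150° 51.484260′

67° 25.3248′ S, 150° 51.4843′ E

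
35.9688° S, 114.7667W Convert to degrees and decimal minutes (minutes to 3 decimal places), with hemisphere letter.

35° 58.128′ S, 114° 46.002′ W

Lat: 35° + 0.968800 × 60 = 35° 58.12800′
λ: 114° + 0.766700 × 60 = 114° 46.00200′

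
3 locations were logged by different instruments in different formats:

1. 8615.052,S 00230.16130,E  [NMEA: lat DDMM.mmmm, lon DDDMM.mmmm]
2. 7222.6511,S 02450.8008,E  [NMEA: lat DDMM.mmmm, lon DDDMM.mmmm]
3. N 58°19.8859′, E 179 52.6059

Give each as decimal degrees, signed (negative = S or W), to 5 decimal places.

1. -86.25087, 2.50269
2. -72.37752, 24.84668
3. 58.33143, 179.87677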